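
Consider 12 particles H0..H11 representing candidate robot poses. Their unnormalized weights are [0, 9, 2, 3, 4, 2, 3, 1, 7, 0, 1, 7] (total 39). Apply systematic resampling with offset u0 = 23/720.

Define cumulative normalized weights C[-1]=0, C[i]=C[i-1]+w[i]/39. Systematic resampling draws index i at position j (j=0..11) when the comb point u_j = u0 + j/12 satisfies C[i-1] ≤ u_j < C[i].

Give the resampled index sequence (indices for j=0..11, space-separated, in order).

1 1 1 2 4 4 6 7 8 8 11 11

C = [0, 3/13, 11/39, 14/39, 6/13, 20/39, 23/39, 8/13, 31/39, 31/39, 32/39, 1]
j=0: u_0=23/720 ∈ [0, 3/13) → index 1
j=1: u_1=83/720 ∈ [0, 3/13) → index 1
j=2: u_2=143/720 ∈ [0, 3/13) → index 1
j=3: u_3=203/720 ∈ [3/13, 11/39) → index 2
j=4: u_4=263/720 ∈ [14/39, 6/13) → index 4
j=5: u_5=323/720 ∈ [14/39, 6/13) → index 4
j=6: u_6=383/720 ∈ [20/39, 23/39) → index 6
j=7: u_7=443/720 ∈ [23/39, 8/13) → index 7
j=8: u_8=503/720 ∈ [8/13, 31/39) → index 8
j=9: u_9=563/720 ∈ [8/13, 31/39) → index 8
j=10: u_10=623/720 ∈ [32/39, 1) → index 11
j=11: u_11=683/720 ∈ [32/39, 1) → index 11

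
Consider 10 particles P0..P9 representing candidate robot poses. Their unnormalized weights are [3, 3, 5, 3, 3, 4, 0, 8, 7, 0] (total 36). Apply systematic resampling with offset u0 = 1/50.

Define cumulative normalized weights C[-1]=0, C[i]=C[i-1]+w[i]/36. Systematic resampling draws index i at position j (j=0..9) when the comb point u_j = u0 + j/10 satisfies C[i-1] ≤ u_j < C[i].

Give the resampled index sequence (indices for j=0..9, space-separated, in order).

C = [1/12, 1/6, 11/36, 7/18, 17/36, 7/12, 7/12, 29/36, 1, 1]
j=0: u_0=1/50 ∈ [0, 1/12) → index 0
j=1: u_1=3/25 ∈ [1/12, 1/6) → index 1
j=2: u_2=11/50 ∈ [1/6, 11/36) → index 2
j=3: u_3=8/25 ∈ [11/36, 7/18) → index 3
j=4: u_4=21/50 ∈ [7/18, 17/36) → index 4
j=5: u_5=13/25 ∈ [17/36, 7/12) → index 5
j=6: u_6=31/50 ∈ [7/12, 29/36) → index 7
j=7: u_7=18/25 ∈ [7/12, 29/36) → index 7
j=8: u_8=41/50 ∈ [29/36, 1) → index 8
j=9: u_9=23/25 ∈ [29/36, 1) → index 8

0 1 2 3 4 5 7 7 8 8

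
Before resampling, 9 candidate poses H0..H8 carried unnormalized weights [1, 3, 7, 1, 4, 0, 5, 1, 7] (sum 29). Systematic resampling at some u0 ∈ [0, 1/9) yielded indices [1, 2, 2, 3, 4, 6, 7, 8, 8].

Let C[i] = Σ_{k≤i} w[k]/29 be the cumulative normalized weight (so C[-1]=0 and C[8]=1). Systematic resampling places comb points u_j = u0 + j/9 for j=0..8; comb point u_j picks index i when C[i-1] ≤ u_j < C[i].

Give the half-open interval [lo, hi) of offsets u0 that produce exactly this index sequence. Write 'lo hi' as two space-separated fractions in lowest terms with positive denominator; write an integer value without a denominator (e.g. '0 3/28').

5/87 7/87

C = [1/29, 4/29, 11/29, 12/29, 16/29, 16/29, 21/29, 22/29, 1]
j=0 picked index 1: u0 ∈ [1/29, 4/29)
j=1 picked index 2: u0 ∈ [7/261, 70/261)
j=2 picked index 2: u0 ∈ [-22/261, 41/261)
j=3 picked index 3: u0 ∈ [4/87, 7/87)
j=4 picked index 4: u0 ∈ [-8/261, 28/261)
j=5 picked index 6: u0 ∈ [-1/261, 44/261)
j=6 picked index 7: u0 ∈ [5/87, 8/87)
j=7 picked index 8: u0 ∈ [-5/261, 2/9)
j=8 picked index 8: u0 ∈ [-34/261, 1/9)
intersection: [5/87, 7/87)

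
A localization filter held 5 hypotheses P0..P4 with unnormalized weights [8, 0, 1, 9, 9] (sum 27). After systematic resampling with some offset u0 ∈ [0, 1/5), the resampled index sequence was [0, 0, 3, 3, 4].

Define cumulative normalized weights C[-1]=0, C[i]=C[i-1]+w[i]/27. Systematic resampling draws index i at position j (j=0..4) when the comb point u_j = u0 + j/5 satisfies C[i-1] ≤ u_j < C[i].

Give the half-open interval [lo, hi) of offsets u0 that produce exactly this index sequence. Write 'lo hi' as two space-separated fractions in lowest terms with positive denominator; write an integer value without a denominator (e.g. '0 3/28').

0 1/15

C = [8/27, 8/27, 1/3, 2/3, 1]
j=0 picked index 0: u0 ∈ [0, 8/27)
j=1 picked index 0: u0 ∈ [-1/5, 13/135)
j=2 picked index 3: u0 ∈ [-1/15, 4/15)
j=3 picked index 3: u0 ∈ [-4/15, 1/15)
j=4 picked index 4: u0 ∈ [-2/15, 1/5)
intersection: [0, 1/15)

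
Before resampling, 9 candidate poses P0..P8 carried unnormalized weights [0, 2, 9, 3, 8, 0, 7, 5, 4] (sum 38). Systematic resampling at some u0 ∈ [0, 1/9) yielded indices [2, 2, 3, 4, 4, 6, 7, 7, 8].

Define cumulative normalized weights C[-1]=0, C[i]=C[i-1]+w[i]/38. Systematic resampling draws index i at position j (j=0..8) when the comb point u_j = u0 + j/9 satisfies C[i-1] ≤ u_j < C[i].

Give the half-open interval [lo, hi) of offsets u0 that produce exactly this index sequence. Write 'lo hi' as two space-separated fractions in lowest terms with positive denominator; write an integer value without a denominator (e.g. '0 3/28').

11/114 1/9

C = [0, 1/19, 11/38, 7/19, 11/19, 11/19, 29/38, 17/19, 1]
j=0 picked index 2: u0 ∈ [1/19, 11/38)
j=1 picked index 2: u0 ∈ [-10/171, 61/342)
j=2 picked index 3: u0 ∈ [23/342, 25/171)
j=3 picked index 4: u0 ∈ [2/57, 14/57)
j=4 picked index 4: u0 ∈ [-13/171, 23/171)
j=5 picked index 6: u0 ∈ [4/171, 71/342)
j=6 picked index 7: u0 ∈ [11/114, 13/57)
j=7 picked index 7: u0 ∈ [-5/342, 20/171)
j=8 picked index 8: u0 ∈ [1/171, 1/9)
intersection: [11/114, 1/9)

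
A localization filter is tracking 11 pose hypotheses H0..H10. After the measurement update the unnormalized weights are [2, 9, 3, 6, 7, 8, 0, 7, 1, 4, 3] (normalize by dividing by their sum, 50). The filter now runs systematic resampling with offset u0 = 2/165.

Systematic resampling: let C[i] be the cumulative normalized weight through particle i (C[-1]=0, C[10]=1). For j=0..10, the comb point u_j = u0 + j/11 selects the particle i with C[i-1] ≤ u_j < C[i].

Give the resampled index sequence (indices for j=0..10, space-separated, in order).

0 1 1 3 3 4 5 5 7 7 9

C = [1/25, 11/50, 7/25, 2/5, 27/50, 7/10, 7/10, 21/25, 43/50, 47/50, 1]
j=0: u_0=2/165 ∈ [0, 1/25) → index 0
j=1: u_1=17/165 ∈ [1/25, 11/50) → index 1
j=2: u_2=32/165 ∈ [1/25, 11/50) → index 1
j=3: u_3=47/165 ∈ [7/25, 2/5) → index 3
j=4: u_4=62/165 ∈ [7/25, 2/5) → index 3
j=5: u_5=7/15 ∈ [2/5, 27/50) → index 4
j=6: u_6=92/165 ∈ [27/50, 7/10) → index 5
j=7: u_7=107/165 ∈ [27/50, 7/10) → index 5
j=8: u_8=122/165 ∈ [7/10, 21/25) → index 7
j=9: u_9=137/165 ∈ [7/10, 21/25) → index 7
j=10: u_10=152/165 ∈ [43/50, 47/50) → index 9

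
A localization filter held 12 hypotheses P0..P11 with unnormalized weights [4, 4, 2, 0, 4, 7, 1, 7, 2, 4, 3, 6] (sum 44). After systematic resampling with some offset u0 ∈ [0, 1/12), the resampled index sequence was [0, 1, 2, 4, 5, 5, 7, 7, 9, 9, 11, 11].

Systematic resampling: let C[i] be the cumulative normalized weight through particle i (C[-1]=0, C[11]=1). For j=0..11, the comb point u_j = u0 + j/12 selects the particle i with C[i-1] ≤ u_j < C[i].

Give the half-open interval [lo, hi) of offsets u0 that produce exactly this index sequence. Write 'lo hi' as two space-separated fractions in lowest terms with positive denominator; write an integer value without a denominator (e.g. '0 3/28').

C = [1/11, 2/11, 5/22, 5/22, 7/22, 21/44, 1/2, 29/44, 31/44, 35/44, 19/22, 1]
j=0 picked index 0: u0 ∈ [0, 1/11)
j=1 picked index 1: u0 ∈ [1/132, 13/132)
j=2 picked index 2: u0 ∈ [1/66, 2/33)
j=3 picked index 4: u0 ∈ [-1/44, 3/44)
j=4 picked index 5: u0 ∈ [-1/66, 19/132)
j=5 picked index 5: u0 ∈ [-13/132, 2/33)
j=6 picked index 7: u0 ∈ [0, 7/44)
j=7 picked index 7: u0 ∈ [-1/12, 5/66)
j=8 picked index 9: u0 ∈ [5/132, 17/132)
j=9 picked index 9: u0 ∈ [-1/22, 1/22)
j=10 picked index 11: u0 ∈ [1/33, 1/6)
j=11 picked index 11: u0 ∈ [-7/132, 1/12)
intersection: [5/132, 1/22)

5/132 1/22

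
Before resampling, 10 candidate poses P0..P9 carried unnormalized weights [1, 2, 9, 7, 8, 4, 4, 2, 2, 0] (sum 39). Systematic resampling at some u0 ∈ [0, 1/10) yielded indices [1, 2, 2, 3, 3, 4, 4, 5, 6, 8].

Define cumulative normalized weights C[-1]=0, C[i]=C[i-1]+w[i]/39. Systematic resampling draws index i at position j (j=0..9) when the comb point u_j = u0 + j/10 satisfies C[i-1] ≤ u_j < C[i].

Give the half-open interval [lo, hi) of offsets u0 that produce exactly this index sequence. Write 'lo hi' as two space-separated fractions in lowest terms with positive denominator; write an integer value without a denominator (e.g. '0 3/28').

19/390 1/13

C = [1/39, 1/13, 4/13, 19/39, 9/13, 31/39, 35/39, 37/39, 1, 1]
j=0 picked index 1: u0 ∈ [1/39, 1/13)
j=1 picked index 2: u0 ∈ [-3/130, 27/130)
j=2 picked index 2: u0 ∈ [-8/65, 7/65)
j=3 picked index 3: u0 ∈ [1/130, 73/390)
j=4 picked index 3: u0 ∈ [-6/65, 17/195)
j=5 picked index 4: u0 ∈ [-1/78, 5/26)
j=6 picked index 4: u0 ∈ [-22/195, 6/65)
j=7 picked index 5: u0 ∈ [-1/130, 37/390)
j=8 picked index 6: u0 ∈ [-1/195, 19/195)
j=9 picked index 8: u0 ∈ [19/390, 1/10)
intersection: [19/390, 1/13)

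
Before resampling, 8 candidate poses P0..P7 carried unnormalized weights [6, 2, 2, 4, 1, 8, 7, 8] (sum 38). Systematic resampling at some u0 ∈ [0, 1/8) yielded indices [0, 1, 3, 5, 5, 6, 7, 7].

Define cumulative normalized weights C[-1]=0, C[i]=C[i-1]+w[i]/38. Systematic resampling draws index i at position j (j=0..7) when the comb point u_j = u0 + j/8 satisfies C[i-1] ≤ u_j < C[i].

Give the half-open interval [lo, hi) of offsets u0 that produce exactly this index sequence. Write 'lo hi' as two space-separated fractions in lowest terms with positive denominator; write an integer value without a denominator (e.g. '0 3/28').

C = [3/19, 4/19, 5/19, 7/19, 15/38, 23/38, 15/19, 1]
j=0 picked index 0: u0 ∈ [0, 3/19)
j=1 picked index 1: u0 ∈ [5/152, 13/152)
j=2 picked index 3: u0 ∈ [1/76, 9/76)
j=3 picked index 5: u0 ∈ [3/152, 35/152)
j=4 picked index 5: u0 ∈ [-2/19, 2/19)
j=5 picked index 6: u0 ∈ [-3/152, 25/152)
j=6 picked index 7: u0 ∈ [3/76, 1/4)
j=7 picked index 7: u0 ∈ [-13/152, 1/8)
intersection: [3/76, 13/152)

3/76 13/152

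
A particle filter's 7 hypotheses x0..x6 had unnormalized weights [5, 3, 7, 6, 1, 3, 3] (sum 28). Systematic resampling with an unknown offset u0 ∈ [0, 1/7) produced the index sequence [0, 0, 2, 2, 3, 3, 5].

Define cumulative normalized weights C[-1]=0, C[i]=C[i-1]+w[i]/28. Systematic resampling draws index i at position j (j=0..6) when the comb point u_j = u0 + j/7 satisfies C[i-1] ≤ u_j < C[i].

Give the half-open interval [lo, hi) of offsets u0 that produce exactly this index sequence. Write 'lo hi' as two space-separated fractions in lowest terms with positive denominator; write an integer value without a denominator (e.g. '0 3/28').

C = [5/28, 2/7, 15/28, 3/4, 11/14, 25/28, 1]
j=0 picked index 0: u0 ∈ [0, 5/28)
j=1 picked index 0: u0 ∈ [-1/7, 1/28)
j=2 picked index 2: u0 ∈ [0, 1/4)
j=3 picked index 2: u0 ∈ [-1/7, 3/28)
j=4 picked index 3: u0 ∈ [-1/28, 5/28)
j=5 picked index 3: u0 ∈ [-5/28, 1/28)
j=6 picked index 5: u0 ∈ [-1/14, 1/28)
intersection: [0, 1/28)

0 1/28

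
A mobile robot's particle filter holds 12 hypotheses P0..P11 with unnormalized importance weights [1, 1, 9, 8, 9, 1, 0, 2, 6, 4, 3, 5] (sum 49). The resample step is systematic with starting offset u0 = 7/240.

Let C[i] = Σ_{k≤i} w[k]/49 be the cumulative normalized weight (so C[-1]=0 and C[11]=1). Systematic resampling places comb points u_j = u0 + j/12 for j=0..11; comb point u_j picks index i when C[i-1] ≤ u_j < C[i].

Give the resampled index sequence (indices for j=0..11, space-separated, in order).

C = [1/49, 2/49, 11/49, 19/49, 4/7, 29/49, 29/49, 31/49, 37/49, 41/49, 44/49, 1]
j=0: u_0=7/240 ∈ [1/49, 2/49) → index 1
j=1: u_1=9/80 ∈ [2/49, 11/49) → index 2
j=2: u_2=47/240 ∈ [2/49, 11/49) → index 2
j=3: u_3=67/240 ∈ [11/49, 19/49) → index 3
j=4: u_4=29/80 ∈ [11/49, 19/49) → index 3
j=5: u_5=107/240 ∈ [19/49, 4/7) → index 4
j=6: u_6=127/240 ∈ [19/49, 4/7) → index 4
j=7: u_7=49/80 ∈ [29/49, 31/49) → index 7
j=8: u_8=167/240 ∈ [31/49, 37/49) → index 8
j=9: u_9=187/240 ∈ [37/49, 41/49) → index 9
j=10: u_10=69/80 ∈ [41/49, 44/49) → index 10
j=11: u_11=227/240 ∈ [44/49, 1) → index 11

1 2 2 3 3 4 4 7 8 9 10 11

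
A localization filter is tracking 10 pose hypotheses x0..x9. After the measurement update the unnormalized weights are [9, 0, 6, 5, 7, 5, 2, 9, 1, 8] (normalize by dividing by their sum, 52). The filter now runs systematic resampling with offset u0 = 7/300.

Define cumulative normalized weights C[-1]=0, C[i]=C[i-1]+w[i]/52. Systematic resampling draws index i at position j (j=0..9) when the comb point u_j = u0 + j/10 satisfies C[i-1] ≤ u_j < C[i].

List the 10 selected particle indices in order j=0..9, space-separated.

C = [9/52, 9/52, 15/52, 5/13, 27/52, 8/13, 17/26, 43/52, 11/13, 1]
j=0: u_0=7/300 ∈ [0, 9/52) → index 0
j=1: u_1=37/300 ∈ [0, 9/52) → index 0
j=2: u_2=67/300 ∈ [9/52, 15/52) → index 2
j=3: u_3=97/300 ∈ [15/52, 5/13) → index 3
j=4: u_4=127/300 ∈ [5/13, 27/52) → index 4
j=5: u_5=157/300 ∈ [27/52, 8/13) → index 5
j=6: u_6=187/300 ∈ [8/13, 17/26) → index 6
j=7: u_7=217/300 ∈ [17/26, 43/52) → index 7
j=8: u_8=247/300 ∈ [17/26, 43/52) → index 7
j=9: u_9=277/300 ∈ [11/13, 1) → index 9

0 0 2 3 4 5 6 7 7 9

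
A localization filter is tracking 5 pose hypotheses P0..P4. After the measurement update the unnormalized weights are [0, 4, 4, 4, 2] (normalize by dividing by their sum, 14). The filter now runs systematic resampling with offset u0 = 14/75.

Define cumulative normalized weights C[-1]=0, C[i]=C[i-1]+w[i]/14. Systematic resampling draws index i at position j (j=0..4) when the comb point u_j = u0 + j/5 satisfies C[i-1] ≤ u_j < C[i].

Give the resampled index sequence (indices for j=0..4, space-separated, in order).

1 2 3 3 4

C = [0, 2/7, 4/7, 6/7, 1]
j=0: u_0=14/75 ∈ [0, 2/7) → index 1
j=1: u_1=29/75 ∈ [2/7, 4/7) → index 2
j=2: u_2=44/75 ∈ [4/7, 6/7) → index 3
j=3: u_3=59/75 ∈ [4/7, 6/7) → index 3
j=4: u_4=74/75 ∈ [6/7, 1) → index 4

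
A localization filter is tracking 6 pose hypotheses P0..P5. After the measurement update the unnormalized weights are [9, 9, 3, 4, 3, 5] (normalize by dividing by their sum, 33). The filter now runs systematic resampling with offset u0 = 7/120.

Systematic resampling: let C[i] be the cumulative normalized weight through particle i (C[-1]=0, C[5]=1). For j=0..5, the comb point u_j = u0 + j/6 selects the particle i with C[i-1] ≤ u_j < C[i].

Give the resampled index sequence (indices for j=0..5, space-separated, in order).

C = [3/11, 6/11, 7/11, 25/33, 28/33, 1]
j=0: u_0=7/120 ∈ [0, 3/11) → index 0
j=1: u_1=9/40 ∈ [0, 3/11) → index 0
j=2: u_2=47/120 ∈ [3/11, 6/11) → index 1
j=3: u_3=67/120 ∈ [6/11, 7/11) → index 2
j=4: u_4=29/40 ∈ [7/11, 25/33) → index 3
j=5: u_5=107/120 ∈ [28/33, 1) → index 5

0 0 1 2 3 5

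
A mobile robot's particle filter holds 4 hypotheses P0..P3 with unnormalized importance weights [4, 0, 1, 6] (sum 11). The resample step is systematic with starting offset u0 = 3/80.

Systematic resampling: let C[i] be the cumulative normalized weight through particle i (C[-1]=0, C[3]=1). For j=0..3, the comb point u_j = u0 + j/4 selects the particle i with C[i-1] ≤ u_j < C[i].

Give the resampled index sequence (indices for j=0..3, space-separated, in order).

C = [4/11, 4/11, 5/11, 1]
j=0: u_0=3/80 ∈ [0, 4/11) → index 0
j=1: u_1=23/80 ∈ [0, 4/11) → index 0
j=2: u_2=43/80 ∈ [5/11, 1) → index 3
j=3: u_3=63/80 ∈ [5/11, 1) → index 3

0 0 3 3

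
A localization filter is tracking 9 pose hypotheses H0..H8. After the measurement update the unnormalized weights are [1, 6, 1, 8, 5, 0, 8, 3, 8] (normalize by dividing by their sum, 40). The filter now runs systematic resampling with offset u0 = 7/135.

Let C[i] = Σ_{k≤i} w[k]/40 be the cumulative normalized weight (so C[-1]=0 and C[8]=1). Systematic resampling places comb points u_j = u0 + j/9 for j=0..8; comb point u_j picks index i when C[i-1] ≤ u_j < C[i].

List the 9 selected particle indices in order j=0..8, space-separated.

C = [1/40, 7/40, 1/5, 2/5, 21/40, 21/40, 29/40, 4/5, 1]
j=0: u_0=7/135 ∈ [1/40, 7/40) → index 1
j=1: u_1=22/135 ∈ [1/40, 7/40) → index 1
j=2: u_2=37/135 ∈ [1/5, 2/5) → index 3
j=3: u_3=52/135 ∈ [1/5, 2/5) → index 3
j=4: u_4=67/135 ∈ [2/5, 21/40) → index 4
j=5: u_5=82/135 ∈ [21/40, 29/40) → index 6
j=6: u_6=97/135 ∈ [21/40, 29/40) → index 6
j=7: u_7=112/135 ∈ [4/5, 1) → index 8
j=8: u_8=127/135 ∈ [4/5, 1) → index 8

1 1 3 3 4 6 6 8 8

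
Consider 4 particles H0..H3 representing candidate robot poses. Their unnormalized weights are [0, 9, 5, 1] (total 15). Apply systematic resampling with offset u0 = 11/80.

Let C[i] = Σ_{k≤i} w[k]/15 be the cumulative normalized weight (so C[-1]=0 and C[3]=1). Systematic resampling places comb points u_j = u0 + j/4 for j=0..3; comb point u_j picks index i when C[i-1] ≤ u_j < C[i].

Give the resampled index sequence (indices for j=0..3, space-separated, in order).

1 1 2 2

C = [0, 3/5, 14/15, 1]
j=0: u_0=11/80 ∈ [0, 3/5) → index 1
j=1: u_1=31/80 ∈ [0, 3/5) → index 1
j=2: u_2=51/80 ∈ [3/5, 14/15) → index 2
j=3: u_3=71/80 ∈ [3/5, 14/15) → index 2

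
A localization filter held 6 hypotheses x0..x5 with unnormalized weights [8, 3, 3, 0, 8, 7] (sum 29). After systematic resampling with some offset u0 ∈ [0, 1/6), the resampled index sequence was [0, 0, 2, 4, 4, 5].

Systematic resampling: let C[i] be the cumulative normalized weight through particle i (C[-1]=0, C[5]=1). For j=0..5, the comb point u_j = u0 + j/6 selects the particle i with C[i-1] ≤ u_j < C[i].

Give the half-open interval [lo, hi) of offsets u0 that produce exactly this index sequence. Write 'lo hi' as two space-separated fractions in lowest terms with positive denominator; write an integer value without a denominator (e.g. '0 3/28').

4/87 8/87

C = [8/29, 11/29, 14/29, 14/29, 22/29, 1]
j=0 picked index 0: u0 ∈ [0, 8/29)
j=1 picked index 0: u0 ∈ [-1/6, 19/174)
j=2 picked index 2: u0 ∈ [4/87, 13/87)
j=3 picked index 4: u0 ∈ [-1/58, 15/58)
j=4 picked index 4: u0 ∈ [-16/87, 8/87)
j=5 picked index 5: u0 ∈ [-13/174, 1/6)
intersection: [4/87, 8/87)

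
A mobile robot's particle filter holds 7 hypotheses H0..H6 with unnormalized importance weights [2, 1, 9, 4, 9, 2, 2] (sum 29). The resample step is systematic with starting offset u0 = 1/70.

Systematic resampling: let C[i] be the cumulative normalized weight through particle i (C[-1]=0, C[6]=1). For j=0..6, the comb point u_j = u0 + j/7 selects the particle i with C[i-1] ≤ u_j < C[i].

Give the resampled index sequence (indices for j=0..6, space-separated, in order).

C = [2/29, 3/29, 12/29, 16/29, 25/29, 27/29, 1]
j=0: u_0=1/70 ∈ [0, 2/29) → index 0
j=1: u_1=11/70 ∈ [3/29, 12/29) → index 2
j=2: u_2=3/10 ∈ [3/29, 12/29) → index 2
j=3: u_3=31/70 ∈ [12/29, 16/29) → index 3
j=4: u_4=41/70 ∈ [16/29, 25/29) → index 4
j=5: u_5=51/70 ∈ [16/29, 25/29) → index 4
j=6: u_6=61/70 ∈ [25/29, 27/29) → index 5

0 2 2 3 4 4 5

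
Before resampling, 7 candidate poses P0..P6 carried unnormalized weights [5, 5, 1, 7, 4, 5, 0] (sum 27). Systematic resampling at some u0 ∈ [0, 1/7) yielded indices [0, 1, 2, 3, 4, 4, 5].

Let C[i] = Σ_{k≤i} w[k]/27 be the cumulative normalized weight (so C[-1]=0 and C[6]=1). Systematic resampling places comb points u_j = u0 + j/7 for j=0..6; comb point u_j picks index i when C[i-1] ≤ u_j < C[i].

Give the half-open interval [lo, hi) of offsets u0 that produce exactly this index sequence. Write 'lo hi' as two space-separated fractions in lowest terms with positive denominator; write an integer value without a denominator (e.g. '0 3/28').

C = [5/27, 10/27, 11/27, 2/3, 22/27, 1, 1]
j=0 picked index 0: u0 ∈ [0, 5/27)
j=1 picked index 1: u0 ∈ [8/189, 43/189)
j=2 picked index 2: u0 ∈ [16/189, 23/189)
j=3 picked index 3: u0 ∈ [-4/189, 5/21)
j=4 picked index 4: u0 ∈ [2/21, 46/189)
j=5 picked index 4: u0 ∈ [-1/21, 19/189)
j=6 picked index 5: u0 ∈ [-8/189, 1/7)
intersection: [2/21, 19/189)

2/21 19/189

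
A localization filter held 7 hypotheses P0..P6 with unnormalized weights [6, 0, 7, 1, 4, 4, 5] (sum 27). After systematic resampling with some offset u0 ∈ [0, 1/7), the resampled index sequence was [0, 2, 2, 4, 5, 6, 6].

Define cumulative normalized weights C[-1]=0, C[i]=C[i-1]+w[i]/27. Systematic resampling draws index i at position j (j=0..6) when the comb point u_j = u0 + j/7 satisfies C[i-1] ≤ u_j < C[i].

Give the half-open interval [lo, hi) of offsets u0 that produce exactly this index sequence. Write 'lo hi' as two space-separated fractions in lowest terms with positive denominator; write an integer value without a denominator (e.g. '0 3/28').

19/189 1/7

C = [2/9, 2/9, 13/27, 14/27, 2/3, 22/27, 1]
j=0 picked index 0: u0 ∈ [0, 2/9)
j=1 picked index 2: u0 ∈ [5/63, 64/189)
j=2 picked index 2: u0 ∈ [-4/63, 37/189)
j=3 picked index 4: u0 ∈ [17/189, 5/21)
j=4 picked index 5: u0 ∈ [2/21, 46/189)
j=5 picked index 6: u0 ∈ [19/189, 2/7)
j=6 picked index 6: u0 ∈ [-8/189, 1/7)
intersection: [19/189, 1/7)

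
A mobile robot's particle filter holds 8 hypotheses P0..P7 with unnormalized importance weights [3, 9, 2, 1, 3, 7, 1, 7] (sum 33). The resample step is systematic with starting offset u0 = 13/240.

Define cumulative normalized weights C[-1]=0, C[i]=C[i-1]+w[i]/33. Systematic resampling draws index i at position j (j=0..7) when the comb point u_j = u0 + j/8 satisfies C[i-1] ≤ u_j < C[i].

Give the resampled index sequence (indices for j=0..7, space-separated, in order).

0 1 1 3 5 5 7 7

C = [1/11, 4/11, 14/33, 5/11, 6/11, 25/33, 26/33, 1]
j=0: u_0=13/240 ∈ [0, 1/11) → index 0
j=1: u_1=43/240 ∈ [1/11, 4/11) → index 1
j=2: u_2=73/240 ∈ [1/11, 4/11) → index 1
j=3: u_3=103/240 ∈ [14/33, 5/11) → index 3
j=4: u_4=133/240 ∈ [6/11, 25/33) → index 5
j=5: u_5=163/240 ∈ [6/11, 25/33) → index 5
j=6: u_6=193/240 ∈ [26/33, 1) → index 7
j=7: u_7=223/240 ∈ [26/33, 1) → index 7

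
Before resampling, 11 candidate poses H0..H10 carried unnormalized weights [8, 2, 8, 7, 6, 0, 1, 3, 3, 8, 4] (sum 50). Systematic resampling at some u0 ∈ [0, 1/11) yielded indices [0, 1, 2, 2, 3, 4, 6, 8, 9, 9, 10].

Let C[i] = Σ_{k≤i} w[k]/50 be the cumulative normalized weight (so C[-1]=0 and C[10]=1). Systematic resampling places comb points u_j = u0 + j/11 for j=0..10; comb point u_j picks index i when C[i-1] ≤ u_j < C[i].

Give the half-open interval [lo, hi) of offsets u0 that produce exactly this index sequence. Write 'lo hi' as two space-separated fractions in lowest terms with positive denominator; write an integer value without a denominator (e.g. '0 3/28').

C = [4/25, 1/5, 9/25, 1/2, 31/50, 31/50, 16/25, 7/10, 19/25, 23/25, 1]
j=0 picked index 0: u0 ∈ [0, 4/25)
j=1 picked index 1: u0 ∈ [19/275, 6/55)
j=2 picked index 2: u0 ∈ [1/55, 49/275)
j=3 picked index 2: u0 ∈ [-4/55, 24/275)
j=4 picked index 3: u0 ∈ [-1/275, 3/22)
j=5 picked index 4: u0 ∈ [1/22, 91/550)
j=6 picked index 6: u0 ∈ [41/550, 26/275)
j=7 picked index 8: u0 ∈ [7/110, 34/275)
j=8 picked index 9: u0 ∈ [9/275, 53/275)
j=9 picked index 9: u0 ∈ [-16/275, 28/275)
j=10 picked index 10: u0 ∈ [3/275, 1/11)
intersection: [41/550, 24/275)

41/550 24/275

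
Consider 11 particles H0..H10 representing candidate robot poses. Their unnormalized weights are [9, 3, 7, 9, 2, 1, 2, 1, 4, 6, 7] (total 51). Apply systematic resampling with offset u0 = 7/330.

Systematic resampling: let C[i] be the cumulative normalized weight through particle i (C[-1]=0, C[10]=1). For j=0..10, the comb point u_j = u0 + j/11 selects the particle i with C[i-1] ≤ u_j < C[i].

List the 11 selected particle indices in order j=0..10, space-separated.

0 0 1 2 3 3 4 7 9 9 10

C = [3/17, 4/17, 19/51, 28/51, 10/17, 31/51, 11/17, 2/3, 38/51, 44/51, 1]
j=0: u_0=7/330 ∈ [0, 3/17) → index 0
j=1: u_1=37/330 ∈ [0, 3/17) → index 0
j=2: u_2=67/330 ∈ [3/17, 4/17) → index 1
j=3: u_3=97/330 ∈ [4/17, 19/51) → index 2
j=4: u_4=127/330 ∈ [19/51, 28/51) → index 3
j=5: u_5=157/330 ∈ [19/51, 28/51) → index 3
j=6: u_6=17/30 ∈ [28/51, 10/17) → index 4
j=7: u_7=217/330 ∈ [11/17, 2/3) → index 7
j=8: u_8=247/330 ∈ [38/51, 44/51) → index 9
j=9: u_9=277/330 ∈ [38/51, 44/51) → index 9
j=10: u_10=307/330 ∈ [44/51, 1) → index 10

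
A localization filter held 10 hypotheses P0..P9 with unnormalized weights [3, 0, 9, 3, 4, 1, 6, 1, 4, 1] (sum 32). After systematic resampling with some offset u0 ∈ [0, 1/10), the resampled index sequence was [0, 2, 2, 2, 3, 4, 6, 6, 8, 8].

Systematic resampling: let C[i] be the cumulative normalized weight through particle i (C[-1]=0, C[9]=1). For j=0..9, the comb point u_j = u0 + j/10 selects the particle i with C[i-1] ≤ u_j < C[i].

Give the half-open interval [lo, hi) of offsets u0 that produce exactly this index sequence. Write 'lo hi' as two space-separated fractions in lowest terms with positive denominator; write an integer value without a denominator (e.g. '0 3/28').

7/160 11/160

C = [3/32, 3/32, 3/8, 15/32, 19/32, 5/8, 13/16, 27/32, 31/32, 1]
j=0 picked index 0: u0 ∈ [0, 3/32)
j=1 picked index 2: u0 ∈ [-1/160, 11/40)
j=2 picked index 2: u0 ∈ [-17/160, 7/40)
j=3 picked index 2: u0 ∈ [-33/160, 3/40)
j=4 picked index 3: u0 ∈ [-1/40, 11/160)
j=5 picked index 4: u0 ∈ [-1/32, 3/32)
j=6 picked index 6: u0 ∈ [1/40, 17/80)
j=7 picked index 6: u0 ∈ [-3/40, 9/80)
j=8 picked index 8: u0 ∈ [7/160, 27/160)
j=9 picked index 8: u0 ∈ [-9/160, 11/160)
intersection: [7/160, 11/160)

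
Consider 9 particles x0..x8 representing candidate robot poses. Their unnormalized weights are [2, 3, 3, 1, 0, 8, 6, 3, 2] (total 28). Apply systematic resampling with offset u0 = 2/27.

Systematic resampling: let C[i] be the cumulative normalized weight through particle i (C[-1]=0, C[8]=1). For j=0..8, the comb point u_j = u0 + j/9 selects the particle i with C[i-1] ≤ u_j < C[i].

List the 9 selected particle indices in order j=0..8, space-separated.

1 2 3 5 5 6 6 7 8

C = [1/14, 5/28, 2/7, 9/28, 9/28, 17/28, 23/28, 13/14, 1]
j=0: u_0=2/27 ∈ [1/14, 5/28) → index 1
j=1: u_1=5/27 ∈ [5/28, 2/7) → index 2
j=2: u_2=8/27 ∈ [2/7, 9/28) → index 3
j=3: u_3=11/27 ∈ [9/28, 17/28) → index 5
j=4: u_4=14/27 ∈ [9/28, 17/28) → index 5
j=5: u_5=17/27 ∈ [17/28, 23/28) → index 6
j=6: u_6=20/27 ∈ [17/28, 23/28) → index 6
j=7: u_7=23/27 ∈ [23/28, 13/14) → index 7
j=8: u_8=26/27 ∈ [13/14, 1) → index 8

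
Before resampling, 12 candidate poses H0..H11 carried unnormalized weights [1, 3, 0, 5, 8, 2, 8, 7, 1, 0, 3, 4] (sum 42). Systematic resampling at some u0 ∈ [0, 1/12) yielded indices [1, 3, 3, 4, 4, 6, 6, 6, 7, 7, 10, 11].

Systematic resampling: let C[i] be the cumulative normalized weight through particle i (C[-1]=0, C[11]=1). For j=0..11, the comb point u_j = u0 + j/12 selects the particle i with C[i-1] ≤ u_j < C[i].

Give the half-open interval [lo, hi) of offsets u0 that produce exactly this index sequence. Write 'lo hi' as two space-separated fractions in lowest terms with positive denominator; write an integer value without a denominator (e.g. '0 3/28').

C = [1/42, 2/21, 2/21, 3/14, 17/42, 19/42, 9/14, 17/21, 5/6, 5/6, 19/21, 1]
j=0 picked index 1: u0 ∈ [1/42, 2/21)
j=1 picked index 3: u0 ∈ [1/84, 11/84)
j=2 picked index 3: u0 ∈ [-1/14, 1/21)
j=3 picked index 4: u0 ∈ [-1/28, 13/84)
j=4 picked index 4: u0 ∈ [-5/42, 1/14)
j=5 picked index 6: u0 ∈ [1/28, 19/84)
j=6 picked index 6: u0 ∈ [-1/21, 1/7)
j=7 picked index 6: u0 ∈ [-11/84, 5/84)
j=8 picked index 7: u0 ∈ [-1/42, 1/7)
j=9 picked index 7: u0 ∈ [-3/28, 5/84)
j=10 picked index 10: u0 ∈ [0, 1/14)
j=11 picked index 11: u0 ∈ [-1/84, 1/12)
intersection: [1/28, 1/21)

1/28 1/21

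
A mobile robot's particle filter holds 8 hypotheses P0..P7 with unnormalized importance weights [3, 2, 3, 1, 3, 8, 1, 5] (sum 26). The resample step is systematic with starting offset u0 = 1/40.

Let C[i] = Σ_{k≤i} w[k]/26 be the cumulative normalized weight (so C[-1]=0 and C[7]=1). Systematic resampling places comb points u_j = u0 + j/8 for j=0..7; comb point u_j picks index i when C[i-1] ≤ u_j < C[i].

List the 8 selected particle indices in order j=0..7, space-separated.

C = [3/26, 5/26, 4/13, 9/26, 6/13, 10/13, 21/26, 1]
j=0: u_0=1/40 ∈ [0, 3/26) → index 0
j=1: u_1=3/20 ∈ [3/26, 5/26) → index 1
j=2: u_2=11/40 ∈ [5/26, 4/13) → index 2
j=3: u_3=2/5 ∈ [9/26, 6/13) → index 4
j=4: u_4=21/40 ∈ [6/13, 10/13) → index 5
j=5: u_5=13/20 ∈ [6/13, 10/13) → index 5
j=6: u_6=31/40 ∈ [10/13, 21/26) → index 6
j=7: u_7=9/10 ∈ [21/26, 1) → index 7

0 1 2 4 5 5 6 7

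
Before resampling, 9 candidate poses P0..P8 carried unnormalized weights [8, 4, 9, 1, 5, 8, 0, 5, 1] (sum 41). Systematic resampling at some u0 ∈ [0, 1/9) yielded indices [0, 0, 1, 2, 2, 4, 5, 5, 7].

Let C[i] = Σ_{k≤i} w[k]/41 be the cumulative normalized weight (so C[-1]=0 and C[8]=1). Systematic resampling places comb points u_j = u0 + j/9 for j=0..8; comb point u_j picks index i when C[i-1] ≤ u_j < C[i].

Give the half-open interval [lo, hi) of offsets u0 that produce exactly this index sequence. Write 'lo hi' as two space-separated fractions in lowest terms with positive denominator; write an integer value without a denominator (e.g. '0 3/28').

C = [8/41, 12/41, 21/41, 22/41, 27/41, 35/41, 35/41, 40/41, 1]
j=0 picked index 0: u0 ∈ [0, 8/41)
j=1 picked index 0: u0 ∈ [-1/9, 31/369)
j=2 picked index 1: u0 ∈ [-10/369, 26/369)
j=3 picked index 2: u0 ∈ [-5/123, 22/123)
j=4 picked index 2: u0 ∈ [-56/369, 25/369)
j=5 picked index 4: u0 ∈ [-7/369, 38/369)
j=6 picked index 5: u0 ∈ [-1/123, 23/123)
j=7 picked index 5: u0 ∈ [-44/369, 28/369)
j=8 picked index 7: u0 ∈ [-13/369, 32/369)
intersection: [0, 25/369)

0 25/369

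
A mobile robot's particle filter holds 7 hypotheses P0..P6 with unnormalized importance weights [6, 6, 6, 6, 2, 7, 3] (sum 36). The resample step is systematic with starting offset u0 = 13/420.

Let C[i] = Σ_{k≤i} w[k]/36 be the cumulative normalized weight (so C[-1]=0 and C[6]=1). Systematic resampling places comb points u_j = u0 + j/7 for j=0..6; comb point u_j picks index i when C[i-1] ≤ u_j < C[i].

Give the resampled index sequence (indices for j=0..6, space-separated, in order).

C = [1/6, 1/3, 1/2, 2/3, 13/18, 11/12, 1]
j=0: u_0=13/420 ∈ [0, 1/6) → index 0
j=1: u_1=73/420 ∈ [1/6, 1/3) → index 1
j=2: u_2=19/60 ∈ [1/6, 1/3) → index 1
j=3: u_3=193/420 ∈ [1/3, 1/2) → index 2
j=4: u_4=253/420 ∈ [1/2, 2/3) → index 3
j=5: u_5=313/420 ∈ [13/18, 11/12) → index 5
j=6: u_6=373/420 ∈ [13/18, 11/12) → index 5

0 1 1 2 3 5 5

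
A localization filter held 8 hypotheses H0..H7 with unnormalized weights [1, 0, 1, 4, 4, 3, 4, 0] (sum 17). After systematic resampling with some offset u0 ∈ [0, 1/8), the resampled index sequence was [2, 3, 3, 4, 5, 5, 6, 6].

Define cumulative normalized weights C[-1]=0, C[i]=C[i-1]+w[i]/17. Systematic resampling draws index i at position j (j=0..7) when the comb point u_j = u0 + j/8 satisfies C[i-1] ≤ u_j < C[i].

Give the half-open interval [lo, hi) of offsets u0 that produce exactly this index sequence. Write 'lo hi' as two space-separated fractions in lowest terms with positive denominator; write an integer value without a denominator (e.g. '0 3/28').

C = [1/17, 1/17, 2/17, 6/17, 10/17, 13/17, 1, 1]
j=0 picked index 2: u0 ∈ [1/17, 2/17)
j=1 picked index 3: u0 ∈ [-1/136, 31/136)
j=2 picked index 3: u0 ∈ [-9/68, 7/68)
j=3 picked index 4: u0 ∈ [-3/136, 29/136)
j=4 picked index 5: u0 ∈ [3/34, 9/34)
j=5 picked index 5: u0 ∈ [-5/136, 19/136)
j=6 picked index 6: u0 ∈ [1/68, 1/4)
j=7 picked index 6: u0 ∈ [-15/136, 1/8)
intersection: [3/34, 7/68)

3/34 7/68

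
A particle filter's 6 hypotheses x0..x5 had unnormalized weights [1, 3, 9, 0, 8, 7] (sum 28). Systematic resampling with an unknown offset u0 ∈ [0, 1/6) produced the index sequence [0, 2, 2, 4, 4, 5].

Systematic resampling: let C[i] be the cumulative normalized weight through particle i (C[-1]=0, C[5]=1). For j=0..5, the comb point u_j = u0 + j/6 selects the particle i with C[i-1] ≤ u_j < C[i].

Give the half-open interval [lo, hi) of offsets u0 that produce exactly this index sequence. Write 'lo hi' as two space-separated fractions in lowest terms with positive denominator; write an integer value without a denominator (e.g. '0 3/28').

C = [1/28, 1/7, 13/28, 13/28, 3/4, 1]
j=0 picked index 0: u0 ∈ [0, 1/28)
j=1 picked index 2: u0 ∈ [-1/42, 25/84)
j=2 picked index 2: u0 ∈ [-4/21, 11/84)
j=3 picked index 4: u0 ∈ [-1/28, 1/4)
j=4 picked index 4: u0 ∈ [-17/84, 1/12)
j=5 picked index 5: u0 ∈ [-1/12, 1/6)
intersection: [0, 1/28)

0 1/28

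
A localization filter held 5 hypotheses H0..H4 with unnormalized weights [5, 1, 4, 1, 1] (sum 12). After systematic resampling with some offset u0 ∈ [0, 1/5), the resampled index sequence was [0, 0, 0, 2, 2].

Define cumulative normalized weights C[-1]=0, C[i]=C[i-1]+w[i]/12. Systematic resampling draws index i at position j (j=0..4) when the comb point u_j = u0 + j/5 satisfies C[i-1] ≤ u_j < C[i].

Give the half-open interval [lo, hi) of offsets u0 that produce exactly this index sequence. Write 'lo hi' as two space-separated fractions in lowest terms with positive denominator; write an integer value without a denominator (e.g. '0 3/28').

C = [5/12, 1/2, 5/6, 11/12, 1]
j=0 picked index 0: u0 ∈ [0, 5/12)
j=1 picked index 0: u0 ∈ [-1/5, 13/60)
j=2 picked index 0: u0 ∈ [-2/5, 1/60)
j=3 picked index 2: u0 ∈ [-1/10, 7/30)
j=4 picked index 2: u0 ∈ [-3/10, 1/30)
intersection: [0, 1/60)

0 1/60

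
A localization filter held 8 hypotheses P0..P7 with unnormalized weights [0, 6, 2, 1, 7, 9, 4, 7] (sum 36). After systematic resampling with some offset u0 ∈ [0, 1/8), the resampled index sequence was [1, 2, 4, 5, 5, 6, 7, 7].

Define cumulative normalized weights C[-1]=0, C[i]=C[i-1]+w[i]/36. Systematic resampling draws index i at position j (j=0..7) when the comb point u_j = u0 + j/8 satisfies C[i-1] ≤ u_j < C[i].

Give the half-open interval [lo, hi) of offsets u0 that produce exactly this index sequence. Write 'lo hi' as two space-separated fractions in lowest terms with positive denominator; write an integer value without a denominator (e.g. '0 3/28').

5/72 7/72

C = [0, 1/6, 2/9, 1/4, 4/9, 25/36, 29/36, 1]
j=0 picked index 1: u0 ∈ [0, 1/6)
j=1 picked index 2: u0 ∈ [1/24, 7/72)
j=2 picked index 4: u0 ∈ [0, 7/36)
j=3 picked index 5: u0 ∈ [5/72, 23/72)
j=4 picked index 5: u0 ∈ [-1/18, 7/36)
j=5 picked index 6: u0 ∈ [5/72, 13/72)
j=6 picked index 7: u0 ∈ [1/18, 1/4)
j=7 picked index 7: u0 ∈ [-5/72, 1/8)
intersection: [5/72, 7/72)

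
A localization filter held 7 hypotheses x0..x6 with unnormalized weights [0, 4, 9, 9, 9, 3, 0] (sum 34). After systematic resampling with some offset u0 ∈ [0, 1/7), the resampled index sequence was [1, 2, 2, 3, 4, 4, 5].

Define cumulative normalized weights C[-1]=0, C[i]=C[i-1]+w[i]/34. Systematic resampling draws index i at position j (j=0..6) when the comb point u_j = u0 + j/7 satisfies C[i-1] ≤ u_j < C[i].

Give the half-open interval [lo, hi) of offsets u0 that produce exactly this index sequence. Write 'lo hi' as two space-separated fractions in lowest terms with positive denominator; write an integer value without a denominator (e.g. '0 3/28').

C = [0, 2/17, 13/34, 11/17, 31/34, 1, 1]
j=0 picked index 1: u0 ∈ [0, 2/17)
j=1 picked index 2: u0 ∈ [-3/119, 57/238)
j=2 picked index 2: u0 ∈ [-20/119, 23/238)
j=3 picked index 3: u0 ∈ [-11/238, 26/119)
j=4 picked index 4: u0 ∈ [9/119, 81/238)
j=5 picked index 4: u0 ∈ [-8/119, 47/238)
j=6 picked index 5: u0 ∈ [13/238, 1/7)
intersection: [9/119, 23/238)

9/119 23/238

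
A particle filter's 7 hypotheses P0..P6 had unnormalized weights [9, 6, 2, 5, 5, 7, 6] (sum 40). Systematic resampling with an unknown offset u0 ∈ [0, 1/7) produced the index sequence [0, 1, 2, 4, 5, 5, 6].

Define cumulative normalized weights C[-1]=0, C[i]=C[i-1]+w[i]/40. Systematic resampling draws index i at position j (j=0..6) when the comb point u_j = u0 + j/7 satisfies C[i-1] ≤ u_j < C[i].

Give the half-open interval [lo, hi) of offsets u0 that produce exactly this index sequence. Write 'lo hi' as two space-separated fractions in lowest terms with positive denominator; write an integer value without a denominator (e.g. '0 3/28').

C = [9/40, 3/8, 17/40, 11/20, 27/40, 17/20, 1]
j=0 picked index 0: u0 ∈ [0, 9/40)
j=1 picked index 1: u0 ∈ [23/280, 13/56)
j=2 picked index 2: u0 ∈ [5/56, 39/280)
j=3 picked index 4: u0 ∈ [17/140, 69/280)
j=4 picked index 5: u0 ∈ [29/280, 39/140)
j=5 picked index 5: u0 ∈ [-11/280, 19/140)
j=6 picked index 6: u0 ∈ [-1/140, 1/7)
intersection: [17/140, 19/140)

17/140 19/140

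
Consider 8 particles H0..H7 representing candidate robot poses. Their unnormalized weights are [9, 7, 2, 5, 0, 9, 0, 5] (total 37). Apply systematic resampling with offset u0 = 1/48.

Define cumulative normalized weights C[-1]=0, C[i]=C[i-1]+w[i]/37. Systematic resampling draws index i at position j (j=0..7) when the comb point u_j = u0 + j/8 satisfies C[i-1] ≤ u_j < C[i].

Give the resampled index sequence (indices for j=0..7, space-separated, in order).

C = [9/37, 16/37, 18/37, 23/37, 23/37, 32/37, 32/37, 1]
j=0: u_0=1/48 ∈ [0, 9/37) → index 0
j=1: u_1=7/48 ∈ [0, 9/37) → index 0
j=2: u_2=13/48 ∈ [9/37, 16/37) → index 1
j=3: u_3=19/48 ∈ [9/37, 16/37) → index 1
j=4: u_4=25/48 ∈ [18/37, 23/37) → index 3
j=5: u_5=31/48 ∈ [23/37, 32/37) → index 5
j=6: u_6=37/48 ∈ [23/37, 32/37) → index 5
j=7: u_7=43/48 ∈ [32/37, 1) → index 7

0 0 1 1 3 5 5 7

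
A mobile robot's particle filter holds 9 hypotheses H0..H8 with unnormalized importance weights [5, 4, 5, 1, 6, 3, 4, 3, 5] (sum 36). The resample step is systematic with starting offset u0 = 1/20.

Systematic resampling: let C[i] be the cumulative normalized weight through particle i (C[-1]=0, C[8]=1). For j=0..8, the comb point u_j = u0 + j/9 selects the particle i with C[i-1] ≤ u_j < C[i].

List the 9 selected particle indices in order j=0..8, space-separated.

C = [5/36, 1/4, 7/18, 5/12, 7/12, 2/3, 7/9, 31/36, 1]
j=0: u_0=1/20 ∈ [0, 5/36) → index 0
j=1: u_1=29/180 ∈ [5/36, 1/4) → index 1
j=2: u_2=49/180 ∈ [1/4, 7/18) → index 2
j=3: u_3=23/60 ∈ [1/4, 7/18) → index 2
j=4: u_4=89/180 ∈ [5/12, 7/12) → index 4
j=5: u_5=109/180 ∈ [7/12, 2/3) → index 5
j=6: u_6=43/60 ∈ [2/3, 7/9) → index 6
j=7: u_7=149/180 ∈ [7/9, 31/36) → index 7
j=8: u_8=169/180 ∈ [31/36, 1) → index 8

0 1 2 2 4 5 6 7 8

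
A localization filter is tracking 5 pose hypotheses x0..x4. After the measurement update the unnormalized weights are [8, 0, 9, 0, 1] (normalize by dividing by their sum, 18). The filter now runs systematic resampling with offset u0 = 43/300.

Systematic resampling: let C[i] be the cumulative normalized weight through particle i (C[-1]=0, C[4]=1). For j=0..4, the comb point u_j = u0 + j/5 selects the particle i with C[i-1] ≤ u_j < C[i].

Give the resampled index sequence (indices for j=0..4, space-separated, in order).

C = [4/9, 4/9, 17/18, 17/18, 1]
j=0: u_0=43/300 ∈ [0, 4/9) → index 0
j=1: u_1=103/300 ∈ [0, 4/9) → index 0
j=2: u_2=163/300 ∈ [4/9, 17/18) → index 2
j=3: u_3=223/300 ∈ [4/9, 17/18) → index 2
j=4: u_4=283/300 ∈ [4/9, 17/18) → index 2

0 0 2 2 2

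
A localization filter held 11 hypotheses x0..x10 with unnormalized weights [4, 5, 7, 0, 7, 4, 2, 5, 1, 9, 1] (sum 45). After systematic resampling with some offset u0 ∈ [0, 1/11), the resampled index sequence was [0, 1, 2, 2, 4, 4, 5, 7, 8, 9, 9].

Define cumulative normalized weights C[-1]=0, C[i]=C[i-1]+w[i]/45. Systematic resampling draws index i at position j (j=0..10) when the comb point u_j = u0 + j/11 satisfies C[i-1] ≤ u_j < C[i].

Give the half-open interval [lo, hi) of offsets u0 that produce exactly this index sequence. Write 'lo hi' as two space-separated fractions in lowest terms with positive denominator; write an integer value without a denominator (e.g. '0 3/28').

14/495 5/99

C = [4/45, 1/5, 16/45, 16/45, 23/45, 3/5, 29/45, 34/45, 7/9, 44/45, 1]
j=0 picked index 0: u0 ∈ [0, 4/45)
j=1 picked index 1: u0 ∈ [-1/495, 6/55)
j=2 picked index 2: u0 ∈ [1/55, 86/495)
j=3 picked index 2: u0 ∈ [-4/55, 41/495)
j=4 picked index 4: u0 ∈ [-4/495, 73/495)
j=5 picked index 4: u0 ∈ [-49/495, 28/495)
j=6 picked index 5: u0 ∈ [-17/495, 3/55)
j=7 picked index 7: u0 ∈ [4/495, 59/495)
j=8 picked index 8: u0 ∈ [14/495, 5/99)
j=9 picked index 9: u0 ∈ [-4/99, 79/495)
j=10 picked index 9: u0 ∈ [-13/99, 34/495)
intersection: [14/495, 5/99)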